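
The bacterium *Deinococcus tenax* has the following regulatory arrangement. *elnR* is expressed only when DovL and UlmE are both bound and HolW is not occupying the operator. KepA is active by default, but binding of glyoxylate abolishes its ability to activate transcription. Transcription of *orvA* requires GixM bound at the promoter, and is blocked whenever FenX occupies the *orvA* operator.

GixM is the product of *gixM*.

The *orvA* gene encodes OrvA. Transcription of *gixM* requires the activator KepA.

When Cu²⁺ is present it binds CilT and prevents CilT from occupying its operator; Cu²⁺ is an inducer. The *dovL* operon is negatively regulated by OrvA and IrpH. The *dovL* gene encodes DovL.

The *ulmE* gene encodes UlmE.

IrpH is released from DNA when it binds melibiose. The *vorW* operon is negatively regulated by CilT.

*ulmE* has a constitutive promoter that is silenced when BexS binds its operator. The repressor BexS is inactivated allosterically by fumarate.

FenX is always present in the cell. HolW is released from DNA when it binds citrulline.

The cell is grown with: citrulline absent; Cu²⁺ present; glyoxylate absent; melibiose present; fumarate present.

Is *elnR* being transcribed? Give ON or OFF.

OFF

FenX is produced constitutively and is active.
Glyoxylate is absent, so KepA is active.
No repressor is bound and KepA is active, so *gixM* is transcribed.
So GixM is produced and active.
With repressor FenX bound, *orvA* is not transcribed.
So OrvA is not produced.
Melibiose is present, so IrpH is inactive.
With no repressor bound, *dovL* is transcribed.
So DovL is produced and active.
Fumarate is present, so BexS is inactive.
With no repressor bound, *ulmE* is transcribed.
So UlmE is produced and active.
Citrulline is absent, so HolW is active.
With repressor HolW bound, *elnR* is not transcribed.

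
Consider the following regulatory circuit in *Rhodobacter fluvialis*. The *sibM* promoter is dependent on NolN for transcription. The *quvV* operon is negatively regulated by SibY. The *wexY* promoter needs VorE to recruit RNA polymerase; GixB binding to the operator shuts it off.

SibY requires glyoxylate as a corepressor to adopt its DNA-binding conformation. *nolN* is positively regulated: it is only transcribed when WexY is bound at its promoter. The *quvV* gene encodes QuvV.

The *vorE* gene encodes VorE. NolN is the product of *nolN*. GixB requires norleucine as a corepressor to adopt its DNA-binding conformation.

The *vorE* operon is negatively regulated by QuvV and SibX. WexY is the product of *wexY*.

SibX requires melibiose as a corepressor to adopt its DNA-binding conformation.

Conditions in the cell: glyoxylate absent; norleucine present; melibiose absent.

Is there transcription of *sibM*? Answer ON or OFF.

Glyoxylate is absent, so SibY is inactive.
With no repressor bound, *quvV* is transcribed.
So QuvV is produced and active.
Melibiose is absent, so SibX is inactive.
With repressor QuvV bound, *vorE* is not transcribed.
So VorE is not produced.
Norleucine is present, so GixB is active.
With repressor GixB bound, *wexY* is not transcribed.
So WexY is not produced.
Required activator WexY is absent, so *nolN* is not transcribed.
So NolN is not produced.
Required activator NolN is absent, so *sibM* is not transcribed.

OFF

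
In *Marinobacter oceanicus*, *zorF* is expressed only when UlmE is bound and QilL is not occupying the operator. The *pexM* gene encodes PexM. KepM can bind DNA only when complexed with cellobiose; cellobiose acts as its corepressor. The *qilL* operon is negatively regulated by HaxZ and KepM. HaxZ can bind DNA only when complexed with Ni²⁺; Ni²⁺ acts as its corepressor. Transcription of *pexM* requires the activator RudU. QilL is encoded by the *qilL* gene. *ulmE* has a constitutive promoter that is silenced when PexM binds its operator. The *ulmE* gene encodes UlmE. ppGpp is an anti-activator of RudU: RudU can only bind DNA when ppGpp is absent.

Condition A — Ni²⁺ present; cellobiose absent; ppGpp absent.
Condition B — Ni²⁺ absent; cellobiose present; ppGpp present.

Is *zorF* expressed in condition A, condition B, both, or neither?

Condition A:
Ni²⁺ is present, so HaxZ is active.
Cellobiose is absent, so KepM is inactive.
With repressor HaxZ bound, *qilL* is not transcribed.
So QilL is not produced.
ppGpp is absent, so RudU is active.
No repressor is bound and RudU is active, so *pexM* is transcribed.
So PexM is produced and active.
With repressor PexM bound, *ulmE* is not transcribed.
So UlmE is not produced.
Required activator UlmE is absent, so *zorF* is not transcribed.
→ *zorF* is OFF in A.
Condition B:
Ni²⁺ is absent, so HaxZ is inactive.
Cellobiose is present, so KepM is active.
With repressor KepM bound, *qilL* is not transcribed.
So QilL is not produced.
ppGpp is present, so RudU is inactive.
Required activator RudU is absent, so *pexM* is not transcribed.
So PexM is not produced.
With no repressor bound, *ulmE* is transcribed.
So UlmE is produced and active.
No repressor is bound and UlmE is active, so *zorF* is transcribed.
→ *zorF* is ON in B.

B only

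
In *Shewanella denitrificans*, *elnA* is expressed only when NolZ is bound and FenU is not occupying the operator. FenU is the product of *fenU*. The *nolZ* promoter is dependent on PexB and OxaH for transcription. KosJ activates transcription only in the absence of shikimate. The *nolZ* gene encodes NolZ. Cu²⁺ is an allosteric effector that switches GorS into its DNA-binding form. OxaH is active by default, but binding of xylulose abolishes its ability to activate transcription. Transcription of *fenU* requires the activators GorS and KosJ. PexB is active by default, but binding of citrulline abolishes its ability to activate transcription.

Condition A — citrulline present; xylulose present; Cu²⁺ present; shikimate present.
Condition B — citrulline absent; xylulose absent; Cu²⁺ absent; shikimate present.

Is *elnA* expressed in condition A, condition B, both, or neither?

Condition A:
Citrulline is present, so PexB is inactive.
Xylulose is present, so OxaH is inactive.
Required activator PexB is absent, so *nolZ* is not transcribed.
So NolZ is not produced.
Cu²⁺ is present, so GorS is active.
Shikimate is present, so KosJ is inactive.
Required activator KosJ is absent, so *fenU* is not transcribed.
So FenU is not produced.
Required activator NolZ is absent, so *elnA* is not transcribed.
→ *elnA* is OFF in A.
Condition B:
Citrulline is absent, so PexB is active.
Xylulose is absent, so OxaH is active.
No repressor is bound and PexB and OxaH are active, so *nolZ* is transcribed.
So NolZ is produced and active.
Cu²⁺ is absent, so GorS is inactive.
Shikimate is present, so KosJ is inactive.
Required activator GorS is absent, so *fenU* is not transcribed.
So FenU is not produced.
No repressor is bound and NolZ is active, so *elnA* is transcribed.
→ *elnA* is ON in B.

B only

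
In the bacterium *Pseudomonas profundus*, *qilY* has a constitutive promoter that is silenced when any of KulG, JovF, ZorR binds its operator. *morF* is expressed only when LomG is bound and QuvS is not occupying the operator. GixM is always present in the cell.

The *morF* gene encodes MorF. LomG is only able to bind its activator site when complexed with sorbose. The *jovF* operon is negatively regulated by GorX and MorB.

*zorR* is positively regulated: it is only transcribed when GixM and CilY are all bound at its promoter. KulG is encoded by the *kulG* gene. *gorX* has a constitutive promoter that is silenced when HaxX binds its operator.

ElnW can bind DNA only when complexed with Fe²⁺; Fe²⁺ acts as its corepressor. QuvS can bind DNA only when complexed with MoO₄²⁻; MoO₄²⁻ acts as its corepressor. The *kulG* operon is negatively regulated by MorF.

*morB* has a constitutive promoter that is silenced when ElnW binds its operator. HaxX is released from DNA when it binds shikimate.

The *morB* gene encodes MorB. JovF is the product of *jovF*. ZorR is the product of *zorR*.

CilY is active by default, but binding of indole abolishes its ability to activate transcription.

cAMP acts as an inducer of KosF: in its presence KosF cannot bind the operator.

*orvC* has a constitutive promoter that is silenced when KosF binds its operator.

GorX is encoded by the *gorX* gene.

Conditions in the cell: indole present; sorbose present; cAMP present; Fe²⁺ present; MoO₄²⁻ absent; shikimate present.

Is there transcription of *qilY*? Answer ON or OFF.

ON

MoO₄²⁻ is absent, so QuvS is inactive.
Sorbose is present, so LomG is active.
No repressor is bound and LomG is active, so *morF* is transcribed.
So MorF is produced and active.
With repressor MorF bound, *kulG* is not transcribed.
So KulG is not produced.
Shikimate is present, so HaxX is inactive.
With no repressor bound, *gorX* is transcribed.
So GorX is produced and active.
Fe²⁺ is present, so ElnW is active.
With repressor ElnW bound, *morB* is not transcribed.
So MorB is not produced.
With repressor GorX bound, *jovF* is not transcribed.
So JovF is not produced.
GixM is produced constitutively and is active.
Indole is present, so CilY is inactive.
Required activator CilY is absent, so *zorR* is not transcribed.
So ZorR is not produced.
With no repressor bound, *qilY* is transcribed.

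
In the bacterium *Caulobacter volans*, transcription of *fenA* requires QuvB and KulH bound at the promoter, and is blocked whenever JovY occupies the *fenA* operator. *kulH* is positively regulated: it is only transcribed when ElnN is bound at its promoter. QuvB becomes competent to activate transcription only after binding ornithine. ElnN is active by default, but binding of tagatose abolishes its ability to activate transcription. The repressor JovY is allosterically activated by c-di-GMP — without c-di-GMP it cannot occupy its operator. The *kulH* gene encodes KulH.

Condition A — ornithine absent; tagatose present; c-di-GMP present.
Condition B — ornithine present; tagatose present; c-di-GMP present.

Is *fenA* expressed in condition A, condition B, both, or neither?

Condition A:
Ornithine is absent, so QuvB is inactive.
Tagatose is present, so ElnN is inactive.
Required activator ElnN is absent, so *kulH* is not transcribed.
So KulH is not produced.
c-di-GMP is present, so JovY is active.
With repressor JovY bound, *fenA* is not transcribed.
→ *fenA* is OFF in A.
Condition B:
Ornithine is present, so QuvB is active.
Tagatose is present, so ElnN is inactive.
Required activator ElnN is absent, so *kulH* is not transcribed.
So KulH is not produced.
c-di-GMP is present, so JovY is active.
With repressor JovY bound, *fenA* is not transcribed.
→ *fenA* is OFF in B.

neither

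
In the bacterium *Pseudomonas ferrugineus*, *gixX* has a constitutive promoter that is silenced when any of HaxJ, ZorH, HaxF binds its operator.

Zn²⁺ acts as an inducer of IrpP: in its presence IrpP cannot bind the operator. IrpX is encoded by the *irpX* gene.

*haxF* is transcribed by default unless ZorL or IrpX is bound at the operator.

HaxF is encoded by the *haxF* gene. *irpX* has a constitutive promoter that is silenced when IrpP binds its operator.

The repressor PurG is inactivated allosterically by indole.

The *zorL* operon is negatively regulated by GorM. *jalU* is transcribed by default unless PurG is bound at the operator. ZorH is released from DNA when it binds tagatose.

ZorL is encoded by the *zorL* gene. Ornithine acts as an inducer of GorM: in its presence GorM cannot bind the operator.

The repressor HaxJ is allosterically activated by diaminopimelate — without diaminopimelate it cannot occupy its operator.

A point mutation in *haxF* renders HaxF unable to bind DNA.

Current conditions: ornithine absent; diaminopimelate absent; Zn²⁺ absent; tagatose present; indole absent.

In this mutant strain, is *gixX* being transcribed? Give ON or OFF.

Diaminopimelate is absent, so HaxJ is inactive.
Tagatose is present, so ZorH is inactive.
HaxF is non-functional in this strain, so it has no effect.
With no repressor bound, *gixX* is transcribed.

ON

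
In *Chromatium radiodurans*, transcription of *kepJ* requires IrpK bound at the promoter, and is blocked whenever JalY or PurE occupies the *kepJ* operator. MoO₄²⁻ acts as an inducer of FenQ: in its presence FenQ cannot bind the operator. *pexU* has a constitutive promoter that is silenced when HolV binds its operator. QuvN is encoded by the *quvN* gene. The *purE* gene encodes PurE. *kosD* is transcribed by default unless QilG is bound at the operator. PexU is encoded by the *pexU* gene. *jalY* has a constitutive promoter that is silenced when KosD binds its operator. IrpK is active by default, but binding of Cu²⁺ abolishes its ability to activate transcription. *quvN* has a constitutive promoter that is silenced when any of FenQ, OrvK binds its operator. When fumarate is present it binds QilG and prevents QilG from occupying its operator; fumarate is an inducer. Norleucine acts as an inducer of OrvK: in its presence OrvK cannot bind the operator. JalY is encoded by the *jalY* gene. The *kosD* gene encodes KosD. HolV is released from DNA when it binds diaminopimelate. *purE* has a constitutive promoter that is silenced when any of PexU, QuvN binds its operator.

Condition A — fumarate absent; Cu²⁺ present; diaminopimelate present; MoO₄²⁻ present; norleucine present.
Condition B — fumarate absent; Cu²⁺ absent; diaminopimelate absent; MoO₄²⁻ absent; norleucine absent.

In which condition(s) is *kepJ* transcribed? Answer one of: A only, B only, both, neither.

Condition A:
Fumarate is absent, so QilG is active.
With repressor QilG bound, *kosD* is not transcribed.
So KosD is not produced.
With no repressor bound, *jalY* is transcribed.
So JalY is produced and active.
Cu²⁺ is present, so IrpK is inactive.
Diaminopimelate is present, so HolV is inactive.
With no repressor bound, *pexU* is transcribed.
So PexU is produced and active.
MoO₄²⁻ is present, so FenQ is inactive.
Norleucine is present, so OrvK is inactive.
With no repressor bound, *quvN* is transcribed.
So QuvN is produced and active.
With repressor PexU bound, *purE* is not transcribed.
So PurE is not produced.
With repressor JalY bound, *kepJ* is not transcribed.
→ *kepJ* is OFF in A.
Condition B:
Fumarate is absent, so QilG is active.
With repressor QilG bound, *kosD* is not transcribed.
So KosD is not produced.
With no repressor bound, *jalY* is transcribed.
So JalY is produced and active.
Cu²⁺ is absent, so IrpK is active.
Diaminopimelate is absent, so HolV is active.
With repressor HolV bound, *pexU* is not transcribed.
So PexU is not produced.
MoO₄²⁻ is absent, so FenQ is active.
Norleucine is absent, so OrvK is active.
With repressor FenQ bound, *quvN* is not transcribed.
So QuvN is not produced.
With no repressor bound, *purE* is transcribed.
So PurE is produced and active.
With repressor JalY bound, *kepJ* is not transcribed.
→ *kepJ* is OFF in B.

neither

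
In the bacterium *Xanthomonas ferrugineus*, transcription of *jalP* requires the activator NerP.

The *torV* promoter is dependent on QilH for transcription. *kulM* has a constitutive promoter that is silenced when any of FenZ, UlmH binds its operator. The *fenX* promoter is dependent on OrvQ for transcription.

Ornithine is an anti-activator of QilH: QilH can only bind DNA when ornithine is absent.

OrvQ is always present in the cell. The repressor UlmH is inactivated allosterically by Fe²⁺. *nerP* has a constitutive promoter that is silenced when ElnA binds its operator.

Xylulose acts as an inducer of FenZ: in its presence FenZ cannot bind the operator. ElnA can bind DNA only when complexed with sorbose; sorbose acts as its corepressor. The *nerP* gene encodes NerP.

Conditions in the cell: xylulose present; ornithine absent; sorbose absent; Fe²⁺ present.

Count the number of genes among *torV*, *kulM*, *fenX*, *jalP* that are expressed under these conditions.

Ornithine is absent, so QilH is active.
No repressor is bound and QilH is active, so *torV* is transcribed.
→ *torV* is ON.
Xylulose is present, so FenZ is inactive.
Fe²⁺ is present, so UlmH is inactive.
With no repressor bound, *kulM* is transcribed.
→ *kulM* is ON.
OrvQ is produced constitutively and is active.
No repressor is bound and OrvQ is active, so *fenX* is transcribed.
→ *fenX* is ON.
Sorbose is absent, so ElnA is inactive.
With no repressor bound, *nerP* is transcribed.
So NerP is produced and active.
No repressor is bound and NerP is active, so *jalP* is transcribed.
→ *jalP* is ON.
4 of the 4 genes are transcribed.

4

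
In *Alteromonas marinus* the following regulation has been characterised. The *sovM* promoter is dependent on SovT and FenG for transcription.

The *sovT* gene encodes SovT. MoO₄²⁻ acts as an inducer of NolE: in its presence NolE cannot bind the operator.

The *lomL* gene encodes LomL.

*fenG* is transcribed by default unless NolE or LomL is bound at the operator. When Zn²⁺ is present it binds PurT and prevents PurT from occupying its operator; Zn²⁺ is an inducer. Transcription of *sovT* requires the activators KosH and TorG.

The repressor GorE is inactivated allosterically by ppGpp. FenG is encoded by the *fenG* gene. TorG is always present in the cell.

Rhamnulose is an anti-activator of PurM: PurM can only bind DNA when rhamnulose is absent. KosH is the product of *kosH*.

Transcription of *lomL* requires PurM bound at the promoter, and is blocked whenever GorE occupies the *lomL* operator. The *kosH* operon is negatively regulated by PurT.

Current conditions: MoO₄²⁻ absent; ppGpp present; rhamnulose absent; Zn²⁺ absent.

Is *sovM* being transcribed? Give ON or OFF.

Zn²⁺ is absent, so PurT is active.
With repressor PurT bound, *kosH* is not transcribed.
So KosH is not produced.
TorG is produced constitutively and is active.
Required activator KosH is absent, so *sovT* is not transcribed.
So SovT is not produced.
MoO₄²⁻ is absent, so NolE is active.
ppGpp is present, so GorE is inactive.
Rhamnulose is absent, so PurM is active.
No repressor is bound and PurM is active, so *lomL* is transcribed.
So LomL is produced and active.
With repressor NolE bound, *fenG* is not transcribed.
So FenG is not produced.
Required activator SovT is absent, so *sovM* is not transcribed.

OFF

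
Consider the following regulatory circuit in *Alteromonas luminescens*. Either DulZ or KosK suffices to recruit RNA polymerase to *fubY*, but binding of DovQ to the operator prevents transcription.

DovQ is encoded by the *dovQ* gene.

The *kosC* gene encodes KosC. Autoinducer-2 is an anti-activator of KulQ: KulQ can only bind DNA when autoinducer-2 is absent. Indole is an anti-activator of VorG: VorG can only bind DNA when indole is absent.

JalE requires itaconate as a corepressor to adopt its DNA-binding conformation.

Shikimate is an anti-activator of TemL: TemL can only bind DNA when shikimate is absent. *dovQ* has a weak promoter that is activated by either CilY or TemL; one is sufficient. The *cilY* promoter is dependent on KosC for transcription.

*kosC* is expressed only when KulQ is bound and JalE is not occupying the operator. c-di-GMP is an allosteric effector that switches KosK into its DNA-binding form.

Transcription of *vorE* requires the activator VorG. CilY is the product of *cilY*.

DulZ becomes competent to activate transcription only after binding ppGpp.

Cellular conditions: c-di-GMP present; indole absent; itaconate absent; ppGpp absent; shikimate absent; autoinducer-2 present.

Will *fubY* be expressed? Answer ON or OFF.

ppGpp is absent, so DulZ is inactive.
c-di-GMP is present, so KosK is active.
Autoinducer-2 is present, so KulQ is inactive.
Itaconate is absent, so JalE is inactive.
Required activator KulQ is absent, so *kosC* is not transcribed.
So KosC is not produced.
Required activator KosC is absent, so *cilY* is not transcribed.
So CilY is not produced.
Shikimate is absent, so TemL is active.
Activator TemL is present, so *dovQ* is transcribed.
So DovQ is produced and active.
With repressor DovQ bound, *fubY* is not transcribed.

OFF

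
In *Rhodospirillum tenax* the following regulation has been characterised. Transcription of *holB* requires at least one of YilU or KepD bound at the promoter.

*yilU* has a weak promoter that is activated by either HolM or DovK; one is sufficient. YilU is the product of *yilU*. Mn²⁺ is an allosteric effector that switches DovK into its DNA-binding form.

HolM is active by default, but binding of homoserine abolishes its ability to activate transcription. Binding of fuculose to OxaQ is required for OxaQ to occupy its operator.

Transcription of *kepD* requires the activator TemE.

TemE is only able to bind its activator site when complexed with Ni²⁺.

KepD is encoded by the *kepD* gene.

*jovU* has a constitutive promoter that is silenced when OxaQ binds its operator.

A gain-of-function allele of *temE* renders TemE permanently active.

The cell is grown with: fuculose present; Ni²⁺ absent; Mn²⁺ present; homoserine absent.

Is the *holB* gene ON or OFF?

Homoserine is absent, so HolM is active.
Mn²⁺ is present, so DovK is active.
Activator HolM is present, so *yilU* is transcribed.
So YilU is produced and active.
TemE is constitutively active in this strain.
No repressor is bound and TemE is active, so *kepD* is transcribed.
So KepD is produced and active.
Activator YilU is present, so *holB* is transcribed.

ON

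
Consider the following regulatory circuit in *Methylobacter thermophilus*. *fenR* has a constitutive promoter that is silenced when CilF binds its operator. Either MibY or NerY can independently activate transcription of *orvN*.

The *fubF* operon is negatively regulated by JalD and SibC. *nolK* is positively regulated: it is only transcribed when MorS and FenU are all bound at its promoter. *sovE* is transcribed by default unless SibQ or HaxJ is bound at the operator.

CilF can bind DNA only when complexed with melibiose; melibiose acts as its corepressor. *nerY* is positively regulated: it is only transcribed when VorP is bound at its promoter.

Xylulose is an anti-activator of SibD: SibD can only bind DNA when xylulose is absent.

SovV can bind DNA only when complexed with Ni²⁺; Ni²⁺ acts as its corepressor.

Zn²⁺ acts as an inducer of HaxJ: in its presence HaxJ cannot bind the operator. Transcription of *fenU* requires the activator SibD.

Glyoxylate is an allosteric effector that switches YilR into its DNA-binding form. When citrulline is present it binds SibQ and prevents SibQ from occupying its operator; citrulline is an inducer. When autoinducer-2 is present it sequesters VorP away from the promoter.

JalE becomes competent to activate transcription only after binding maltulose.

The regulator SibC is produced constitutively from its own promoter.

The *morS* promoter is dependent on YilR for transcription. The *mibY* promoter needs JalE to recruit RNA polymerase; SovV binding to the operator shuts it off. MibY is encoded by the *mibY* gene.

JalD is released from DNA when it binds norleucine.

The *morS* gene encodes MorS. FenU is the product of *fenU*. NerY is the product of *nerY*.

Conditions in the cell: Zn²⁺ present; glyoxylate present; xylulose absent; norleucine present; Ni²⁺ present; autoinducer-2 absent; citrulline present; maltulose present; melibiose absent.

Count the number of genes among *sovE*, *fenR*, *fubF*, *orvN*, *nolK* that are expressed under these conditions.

4

Citrulline is present, so SibQ is inactive.
Zn²⁺ is present, so HaxJ is inactive.
With no repressor bound, *sovE* is transcribed.
→ *sovE* is ON.
Melibiose is absent, so CilF is inactive.
With no repressor bound, *fenR* is transcribed.
→ *fenR* is ON.
Norleucine is present, so JalD is inactive.
SibC is produced constitutively and is active.
With repressor SibC bound, *fubF* is not transcribed.
→ *fubF* is OFF.
Ni²⁺ is present, so SovV is active.
Maltulose is present, so JalE is active.
With repressor SovV bound, *mibY* is not transcribed.
So MibY is not produced.
Autoinducer-2 is absent, so VorP is active.
No repressor is bound and VorP is active, so *nerY* is transcribed.
So NerY is produced and active.
Activator NerY is present, so *orvN* is transcribed.
→ *orvN* is ON.
Glyoxylate is present, so YilR is active.
No repressor is bound and YilR is active, so *morS* is transcribed.
So MorS is produced and active.
Xylulose is absent, so SibD is active.
No repressor is bound and SibD is active, so *fenU* is transcribed.
So FenU is produced and active.
No repressor is bound and MorS and FenU are active, so *nolK* is transcribed.
→ *nolK* is ON.
4 of the 5 genes are transcribed.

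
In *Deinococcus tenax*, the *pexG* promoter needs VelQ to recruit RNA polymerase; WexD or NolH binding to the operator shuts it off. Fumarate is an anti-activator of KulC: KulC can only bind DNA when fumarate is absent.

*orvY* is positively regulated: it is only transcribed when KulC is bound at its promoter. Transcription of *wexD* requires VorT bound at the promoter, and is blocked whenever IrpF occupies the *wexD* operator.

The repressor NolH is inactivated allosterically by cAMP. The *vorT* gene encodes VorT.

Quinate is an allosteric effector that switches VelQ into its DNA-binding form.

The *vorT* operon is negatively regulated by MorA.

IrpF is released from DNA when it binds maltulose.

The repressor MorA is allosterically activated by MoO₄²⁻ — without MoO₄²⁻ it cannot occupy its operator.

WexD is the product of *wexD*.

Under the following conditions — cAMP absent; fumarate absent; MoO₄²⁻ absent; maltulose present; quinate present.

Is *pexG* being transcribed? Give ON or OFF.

Maltulose is present, so IrpF is inactive.
MoO₄²⁻ is absent, so MorA is inactive.
With no repressor bound, *vorT* is transcribed.
So VorT is produced and active.
No repressor is bound and VorT is active, so *wexD* is transcribed.
So WexD is produced and active.
Quinate is present, so VelQ is active.
cAMP is absent, so NolH is active.
With repressor WexD bound, *pexG* is not transcribed.

OFF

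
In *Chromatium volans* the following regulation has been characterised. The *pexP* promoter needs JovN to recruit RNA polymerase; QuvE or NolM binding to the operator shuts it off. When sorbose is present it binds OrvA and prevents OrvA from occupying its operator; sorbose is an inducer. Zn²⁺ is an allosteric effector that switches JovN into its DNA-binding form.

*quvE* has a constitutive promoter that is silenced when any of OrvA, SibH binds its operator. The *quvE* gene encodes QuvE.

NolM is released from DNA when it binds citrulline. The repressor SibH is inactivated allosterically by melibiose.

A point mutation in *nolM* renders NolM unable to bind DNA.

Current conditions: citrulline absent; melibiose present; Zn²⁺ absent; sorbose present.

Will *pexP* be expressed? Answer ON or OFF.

OFF

Zn²⁺ is absent, so JovN is inactive.
Sorbose is present, so OrvA is inactive.
Melibiose is present, so SibH is inactive.
With no repressor bound, *quvE* is transcribed.
So QuvE is produced and active.
NolM is non-functional in this strain, so it has no effect.
With repressor QuvE bound, *pexP* is not transcribed.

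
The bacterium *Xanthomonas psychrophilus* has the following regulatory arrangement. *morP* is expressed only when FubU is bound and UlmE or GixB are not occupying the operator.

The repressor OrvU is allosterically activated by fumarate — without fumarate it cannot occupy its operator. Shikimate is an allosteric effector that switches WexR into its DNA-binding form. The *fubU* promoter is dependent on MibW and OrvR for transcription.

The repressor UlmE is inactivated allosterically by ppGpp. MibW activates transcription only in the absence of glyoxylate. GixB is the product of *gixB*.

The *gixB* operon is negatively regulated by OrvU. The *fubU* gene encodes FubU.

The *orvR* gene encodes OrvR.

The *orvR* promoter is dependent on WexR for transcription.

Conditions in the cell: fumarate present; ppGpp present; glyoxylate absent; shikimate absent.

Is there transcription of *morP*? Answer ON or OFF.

ppGpp is present, so UlmE is inactive.
Glyoxylate is absent, so MibW is active.
Shikimate is absent, so WexR is inactive.
Required activator WexR is absent, so *orvR* is not transcribed.
So OrvR is not produced.
Required activator OrvR is absent, so *fubU* is not transcribed.
So FubU is not produced.
Fumarate is present, so OrvU is active.
With repressor OrvU bound, *gixB* is not transcribed.
So GixB is not produced.
Required activator FubU is absent, so *morP* is not transcribed.

OFF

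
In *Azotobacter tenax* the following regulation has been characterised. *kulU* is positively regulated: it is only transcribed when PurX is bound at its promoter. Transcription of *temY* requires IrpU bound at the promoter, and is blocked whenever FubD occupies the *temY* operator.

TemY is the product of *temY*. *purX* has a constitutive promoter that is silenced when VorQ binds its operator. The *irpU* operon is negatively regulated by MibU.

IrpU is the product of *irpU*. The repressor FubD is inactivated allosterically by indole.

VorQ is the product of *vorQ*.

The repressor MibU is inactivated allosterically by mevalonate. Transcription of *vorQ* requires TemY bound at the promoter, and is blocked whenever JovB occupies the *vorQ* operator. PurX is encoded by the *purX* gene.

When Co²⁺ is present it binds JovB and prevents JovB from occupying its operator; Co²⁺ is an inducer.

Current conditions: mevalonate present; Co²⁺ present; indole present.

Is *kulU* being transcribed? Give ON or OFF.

OFF

Mevalonate is present, so MibU is inactive.
With no repressor bound, *irpU* is transcribed.
So IrpU is produced and active.
Indole is present, so FubD is inactive.
No repressor is bound and IrpU is active, so *temY* is transcribed.
So TemY is produced and active.
Co²⁺ is present, so JovB is inactive.
No repressor is bound and TemY is active, so *vorQ* is transcribed.
So VorQ is produced and active.
With repressor VorQ bound, *purX* is not transcribed.
So PurX is not produced.
Required activator PurX is absent, so *kulU* is not transcribed.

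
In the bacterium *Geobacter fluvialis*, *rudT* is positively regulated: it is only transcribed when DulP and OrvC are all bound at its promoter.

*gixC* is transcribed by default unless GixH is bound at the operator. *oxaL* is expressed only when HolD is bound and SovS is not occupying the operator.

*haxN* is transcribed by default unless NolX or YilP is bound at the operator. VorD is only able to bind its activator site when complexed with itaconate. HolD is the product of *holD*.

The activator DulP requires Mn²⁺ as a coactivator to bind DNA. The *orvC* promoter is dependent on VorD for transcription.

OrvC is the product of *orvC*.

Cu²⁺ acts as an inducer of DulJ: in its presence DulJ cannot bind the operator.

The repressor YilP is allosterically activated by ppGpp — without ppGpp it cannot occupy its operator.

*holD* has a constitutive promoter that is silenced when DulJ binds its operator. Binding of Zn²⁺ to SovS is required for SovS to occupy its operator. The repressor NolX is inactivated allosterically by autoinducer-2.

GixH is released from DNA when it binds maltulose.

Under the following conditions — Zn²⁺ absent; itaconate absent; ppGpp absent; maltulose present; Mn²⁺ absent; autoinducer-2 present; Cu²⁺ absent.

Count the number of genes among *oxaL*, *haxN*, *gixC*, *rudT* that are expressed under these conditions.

Zn²⁺ is absent, so SovS is inactive.
Cu²⁺ is absent, so DulJ is active.
With repressor DulJ bound, *holD* is not transcribed.
So HolD is not produced.
Required activator HolD is absent, so *oxaL* is not transcribed.
→ *oxaL* is OFF.
Autoinducer-2 is present, so NolX is inactive.
ppGpp is absent, so YilP is inactive.
With no repressor bound, *haxN* is transcribed.
→ *haxN* is ON.
Maltulose is present, so GixH is inactive.
With no repressor bound, *gixC* is transcribed.
→ *gixC* is ON.
Mn²⁺ is absent, so DulP is inactive.
Itaconate is absent, so VorD is inactive.
Required activator VorD is absent, so *orvC* is not transcribed.
So OrvC is not produced.
Required activator DulP is absent, so *rudT* is not transcribed.
→ *rudT* is OFF.
2 of the 4 genes are transcribed.

2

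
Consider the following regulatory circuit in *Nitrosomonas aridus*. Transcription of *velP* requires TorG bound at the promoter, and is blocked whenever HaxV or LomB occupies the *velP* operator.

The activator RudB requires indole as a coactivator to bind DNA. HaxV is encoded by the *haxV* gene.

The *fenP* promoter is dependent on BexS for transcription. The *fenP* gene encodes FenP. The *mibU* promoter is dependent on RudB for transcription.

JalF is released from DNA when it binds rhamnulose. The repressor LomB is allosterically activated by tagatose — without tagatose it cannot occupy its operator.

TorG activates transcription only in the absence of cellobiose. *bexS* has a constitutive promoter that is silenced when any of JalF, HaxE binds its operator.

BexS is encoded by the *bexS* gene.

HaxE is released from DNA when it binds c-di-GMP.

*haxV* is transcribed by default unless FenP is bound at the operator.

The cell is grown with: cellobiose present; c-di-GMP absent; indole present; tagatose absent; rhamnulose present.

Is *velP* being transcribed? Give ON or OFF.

OFF

Rhamnulose is present, so JalF is inactive.
c-di-GMP is absent, so HaxE is active.
With repressor HaxE bound, *bexS* is not transcribed.
So BexS is not produced.
Required activator BexS is absent, so *fenP* is not transcribed.
So FenP is not produced.
With no repressor bound, *haxV* is transcribed.
So HaxV is produced and active.
Cellobiose is present, so TorG is inactive.
Tagatose is absent, so LomB is inactive.
With repressor HaxV bound, *velP* is not transcribed.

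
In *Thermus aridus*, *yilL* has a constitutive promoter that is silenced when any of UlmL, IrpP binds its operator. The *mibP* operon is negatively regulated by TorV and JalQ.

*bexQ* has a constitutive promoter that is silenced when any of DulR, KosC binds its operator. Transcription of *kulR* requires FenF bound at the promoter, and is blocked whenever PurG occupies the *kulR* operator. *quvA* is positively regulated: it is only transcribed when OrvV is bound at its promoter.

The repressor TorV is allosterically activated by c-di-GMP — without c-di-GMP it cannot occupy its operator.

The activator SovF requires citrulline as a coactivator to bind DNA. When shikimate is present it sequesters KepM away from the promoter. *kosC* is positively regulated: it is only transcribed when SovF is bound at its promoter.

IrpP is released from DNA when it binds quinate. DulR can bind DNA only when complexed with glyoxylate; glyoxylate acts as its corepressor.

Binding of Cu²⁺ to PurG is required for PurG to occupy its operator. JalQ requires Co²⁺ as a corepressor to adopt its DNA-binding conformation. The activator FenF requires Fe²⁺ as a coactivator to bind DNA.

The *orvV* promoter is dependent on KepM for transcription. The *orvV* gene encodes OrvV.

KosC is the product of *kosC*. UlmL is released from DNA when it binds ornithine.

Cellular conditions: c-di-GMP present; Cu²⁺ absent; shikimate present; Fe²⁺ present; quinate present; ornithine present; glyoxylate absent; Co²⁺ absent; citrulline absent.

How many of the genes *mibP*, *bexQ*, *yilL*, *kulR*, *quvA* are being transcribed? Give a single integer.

3

c-di-GMP is present, so TorV is active.
Co²⁺ is absent, so JalQ is inactive.
With repressor TorV bound, *mibP* is not transcribed.
→ *mibP* is OFF.
Glyoxylate is absent, so DulR is inactive.
Citrulline is absent, so SovF is inactive.
Required activator SovF is absent, so *kosC* is not transcribed.
So KosC is not produced.
With no repressor bound, *bexQ* is transcribed.
→ *bexQ* is ON.
Ornithine is present, so UlmL is inactive.
Quinate is present, so IrpP is inactive.
With no repressor bound, *yilL* is transcribed.
→ *yilL* is ON.
Fe²⁺ is present, so FenF is active.
Cu²⁺ is absent, so PurG is inactive.
No repressor is bound and FenF is active, so *kulR* is transcribed.
→ *kulR* is ON.
Shikimate is present, so KepM is inactive.
Required activator KepM is absent, so *orvV* is not transcribed.
So OrvV is not produced.
Required activator OrvV is absent, so *quvA* is not transcribed.
→ *quvA* is OFF.
3 of the 5 genes are transcribed.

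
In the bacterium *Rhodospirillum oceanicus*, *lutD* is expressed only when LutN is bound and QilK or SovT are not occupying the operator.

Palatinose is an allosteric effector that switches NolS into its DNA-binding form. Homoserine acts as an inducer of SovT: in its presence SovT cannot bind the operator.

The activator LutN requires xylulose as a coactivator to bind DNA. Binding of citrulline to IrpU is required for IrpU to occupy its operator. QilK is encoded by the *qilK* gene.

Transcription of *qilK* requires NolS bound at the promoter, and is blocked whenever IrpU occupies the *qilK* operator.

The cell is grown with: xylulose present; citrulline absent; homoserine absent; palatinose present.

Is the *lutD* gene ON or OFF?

Xylulose is present, so LutN is active.
Palatinose is present, so NolS is active.
Citrulline is absent, so IrpU is inactive.
No repressor is bound and NolS is active, so *qilK* is transcribed.
So QilK is produced and active.
Homoserine is absent, so SovT is active.
With repressor QilK bound, *lutD* is not transcribed.

OFF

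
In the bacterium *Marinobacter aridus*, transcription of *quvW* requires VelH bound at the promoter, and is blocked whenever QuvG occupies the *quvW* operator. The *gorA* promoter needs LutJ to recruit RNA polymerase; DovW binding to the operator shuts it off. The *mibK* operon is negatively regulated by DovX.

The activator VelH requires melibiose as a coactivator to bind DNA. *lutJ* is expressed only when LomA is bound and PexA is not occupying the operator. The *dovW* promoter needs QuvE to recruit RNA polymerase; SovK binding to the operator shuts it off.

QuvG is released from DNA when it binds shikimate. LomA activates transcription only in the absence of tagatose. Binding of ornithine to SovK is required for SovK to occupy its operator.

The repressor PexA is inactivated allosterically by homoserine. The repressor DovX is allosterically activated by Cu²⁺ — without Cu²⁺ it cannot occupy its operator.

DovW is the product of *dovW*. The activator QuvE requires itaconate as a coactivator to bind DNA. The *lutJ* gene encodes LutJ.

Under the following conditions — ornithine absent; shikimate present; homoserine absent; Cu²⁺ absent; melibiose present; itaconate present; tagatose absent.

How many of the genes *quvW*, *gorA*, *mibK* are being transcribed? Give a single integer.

2

Melibiose is present, so VelH is active.
Shikimate is present, so QuvG is inactive.
No repressor is bound and VelH is active, so *quvW* is transcribed.
→ *quvW* is ON.
Itaconate is present, so QuvE is active.
Ornithine is absent, so SovK is inactive.
No repressor is bound and QuvE is active, so *dovW* is transcribed.
So DovW is produced and active.
Tagatose is absent, so LomA is active.
Homoserine is absent, so PexA is active.
With repressor PexA bound, *lutJ* is not transcribed.
So LutJ is not produced.
With repressor DovW bound, *gorA* is not transcribed.
→ *gorA* is OFF.
Cu²⁺ is absent, so DovX is inactive.
With no repressor bound, *mibK* is transcribed.
→ *mibK* is ON.
2 of the 3 genes are transcribed.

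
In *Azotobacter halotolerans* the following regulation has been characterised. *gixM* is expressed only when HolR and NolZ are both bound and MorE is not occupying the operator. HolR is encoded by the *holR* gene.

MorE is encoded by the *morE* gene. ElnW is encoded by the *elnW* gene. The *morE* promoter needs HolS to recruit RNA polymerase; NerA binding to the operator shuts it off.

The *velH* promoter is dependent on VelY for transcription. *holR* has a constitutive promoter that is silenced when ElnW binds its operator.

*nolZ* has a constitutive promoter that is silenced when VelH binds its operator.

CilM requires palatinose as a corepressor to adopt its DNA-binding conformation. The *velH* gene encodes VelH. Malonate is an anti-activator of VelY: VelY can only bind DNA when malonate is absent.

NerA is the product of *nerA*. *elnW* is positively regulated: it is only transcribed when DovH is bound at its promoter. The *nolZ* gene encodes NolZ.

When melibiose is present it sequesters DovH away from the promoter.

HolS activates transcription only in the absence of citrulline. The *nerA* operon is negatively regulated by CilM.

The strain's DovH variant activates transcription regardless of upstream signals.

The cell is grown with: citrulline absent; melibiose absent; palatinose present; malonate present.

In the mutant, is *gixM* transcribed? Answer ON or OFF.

DovH is constitutively active in this strain.
No repressor is bound and DovH is active, so *elnW* is transcribed.
So ElnW is produced and active.
With repressor ElnW bound, *holR* is not transcribed.
So HolR is not produced.
Citrulline is absent, so HolS is active.
Palatinose is present, so CilM is active.
With repressor CilM bound, *nerA* is not transcribed.
So NerA is not produced.
No repressor is bound and HolS is active, so *morE* is transcribed.
So MorE is produced and active.
Malonate is present, so VelY is inactive.
Required activator VelY is absent, so *velH* is not transcribed.
So VelH is not produced.
With no repressor bound, *nolZ* is transcribed.
So NolZ is produced and active.
With repressor MorE bound, *gixM* is not transcribed.

OFF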